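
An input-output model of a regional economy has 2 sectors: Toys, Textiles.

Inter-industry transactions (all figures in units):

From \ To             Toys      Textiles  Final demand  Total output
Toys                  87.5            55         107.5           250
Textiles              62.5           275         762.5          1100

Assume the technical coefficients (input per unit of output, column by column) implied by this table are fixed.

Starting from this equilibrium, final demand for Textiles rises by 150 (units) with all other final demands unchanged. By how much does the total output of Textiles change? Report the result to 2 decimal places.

Technical coefficients a_ij = z_ij / X_j:
  a_11 = 87.5/250 = 0.35, a_21 = 62.5/250 = 0.25
  a_12 = 55/1100 = 0.05, a_22 = 275/1100 = 0.25
I − A =
  [   0.65    -0.05]
  [  -0.25     0.75]
det(I−A) = (0.65)(0.75) − (-0.05)(-0.25) = 0.4750
adj(I−A) = [[0.75, 0.05], [0.25, 0.65]]
(I − A)⁻¹ = adj(I−A) / det(I−A) ≈
  [   1.5789     0.1053]
  [   0.5263     1.3684]
Δx = (I − A)⁻¹ Δd with Δd having +150 in the Textiles component and 0 elsewhere.
So Δx_2 = L_22 · (+150), where L_22 = adj(I−A)_22 / det(I−A) = 0.65 / 0.4750.
Δx_2 = 0.65 × (+150) / 0.4750 = 97.50 / 0.4750 ≈ 205.26.

Δx_2 = 205.26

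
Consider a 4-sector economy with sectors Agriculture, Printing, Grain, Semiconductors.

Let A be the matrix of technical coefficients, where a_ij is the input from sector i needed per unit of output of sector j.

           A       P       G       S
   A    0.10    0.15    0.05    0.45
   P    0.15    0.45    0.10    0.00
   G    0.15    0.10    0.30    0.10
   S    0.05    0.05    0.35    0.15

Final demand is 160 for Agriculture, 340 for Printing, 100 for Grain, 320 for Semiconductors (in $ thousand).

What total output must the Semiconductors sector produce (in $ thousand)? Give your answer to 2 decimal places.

x_S = 684.75

I − A =
  [   0.90    -0.15    -0.05    -0.45]
  [  -0.15     0.55    -0.10     0.00]
  [  -0.15    -0.10     0.70    -0.10]
  [  -0.05    -0.05    -0.35     0.85]
Compute the cofactors C_ij = (−1)^(i+j)·(3×3 minor ij) of I−A; the adjugate is their transpose:
adj(I−A) = Cᵀ =
  [ 0.299000   0.120000   0.125000   0.173000]
  [ 0.097250   0.458000   0.104250   0.063750]
  [ 0.086375   0.102000   0.385875   0.091125]
  [ 0.058875   0.076000   0.172375   0.314625]
det(I−A) = Σ_j (I−A)_1j·C_1j = (0.90)(0.299000) + (-0.15)(0.097250) + (-0.05)(0.086375) + (-0.45)(0.058875) = 0.2237
(I − A)⁻¹ = adj(I−A) / det(I−A) ≈
  [   1.3366     0.5364     0.5588     0.7734]
  [   0.4347     2.0474     0.4660     0.2850]
  [   0.3861     0.4560     1.7250     0.4074]
  [   0.2632     0.3397     0.7706     1.4065]
x = (I − A)⁻¹ d = adj(I−A)·d / det(I−A), with det(I−A) = 0.2237:
  x_A = (0.299000·160 + 0.120000·340 + 0.125000·100 + 0.173000·320) / 0.2237 = 156.50 / 0.2237 ≈ 699.60
  x_P = (0.097250·160 + 0.458000·340 + 0.104250·100 + 0.063750·320) / 0.2237 = 202.105 / 0.2237 ≈ 903.46
  x_G = (0.086375·160 + 0.102000·340 + 0.385875·100 + 0.091125·320) / 0.2237 = 116.2475 / 0.2237 ≈ 519.66
  x_S = (0.058875·160 + 0.076000·340 + 0.172375·100 + 0.314625·320) / 0.2237 = 153.1775 / 0.2237 ≈ 684.75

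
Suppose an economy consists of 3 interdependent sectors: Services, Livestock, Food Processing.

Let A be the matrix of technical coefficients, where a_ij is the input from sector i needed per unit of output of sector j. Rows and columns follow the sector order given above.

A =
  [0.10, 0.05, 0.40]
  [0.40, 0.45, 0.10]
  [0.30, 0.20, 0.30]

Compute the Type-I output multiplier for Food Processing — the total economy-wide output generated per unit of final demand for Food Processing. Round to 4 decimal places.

m_F = 4.4186

I − A =
  [   0.90    -0.05    -0.40]
  [  -0.40     0.55    -0.10]
  [  -0.30    -0.20     0.70]
Cofactors of I−A, C_ij = (−1)^(i+j)·(minor ij) (rows/columns in the sector order above):
  C_11 = (0.55)(0.70) − (-0.10)(-0.20) = 0.3650
  C_12 = −[(-0.40)(0.70) − (-0.10)(-0.30)] = 0.3100
  C_13 = (-0.40)(-0.20) − (0.55)(-0.30) = 0.2450
  C_21 = −[(-0.05)(0.70) − (-0.40)(-0.20)] = 0.1150
  C_22 = (0.90)(0.70) − (-0.40)(-0.30) = 0.5100
  C_23 = −[(0.90)(-0.20) − (-0.05)(-0.30)] = 0.1950
  C_31 = (-0.05)(-0.10) − (-0.40)(0.55) = 0.2250
  C_32 = −[(0.90)(-0.10) − (-0.40)(-0.40)] = 0.2500
  C_33 = (0.90)(0.55) − (-0.05)(-0.40) = 0.4750
det(I−A) = Σ_j (I−A)_1j·C_1j = (0.90)(0.3650) + (-0.05)(0.3100) + (-0.40)(0.2450) = 0.2150
adj(I−A) = Cᵀ =
  [ 0.3650   0.1150   0.2250]
  [ 0.3100   0.5100   0.2500]
  [ 0.2450   0.1950   0.4750]
(I − A)⁻¹ = adj(I−A) / det(I−A) ≈
  [   1.69767     0.53488     1.04651]
  [   1.44186     2.37209     1.16279]
  [   1.13953     0.90698     2.20930]
The output multiplier for sector j is the column-j sum of the Leontief inverse (I − A)⁻¹ = adj(I−A) / det(I−A).
Column F of adj(I−A): (0.2250, 0.2500, 0.4750); det(I−A) = 0.2150.
m_F = (0.2250 + 0.2500 + 0.4750) / 0.2150 = 0.95 / 0.2150 ≈ 4.4186.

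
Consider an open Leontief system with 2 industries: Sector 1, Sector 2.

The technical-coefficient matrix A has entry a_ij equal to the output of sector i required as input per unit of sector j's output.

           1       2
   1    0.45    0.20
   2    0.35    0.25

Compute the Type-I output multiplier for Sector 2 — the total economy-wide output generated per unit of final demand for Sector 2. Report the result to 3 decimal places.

m_2 = 2.190

I − A =
  [   0.55    -0.20]
  [  -0.35     0.75]
det(I−A) = (0.55)(0.75) − (-0.20)(-0.35) = 0.3425
adj(I−A) = [[0.75, 0.20], [0.35, 0.55]]
(I − A)⁻¹ = adj(I−A) / det(I−A) ≈
  [   2.1898     0.5839]
  [   1.0219     1.6058]
The output multiplier for sector j is the column-j sum of the Leontief inverse (I − A)⁻¹ = adj(I−A) / det(I−A).
Column 2 of adj(I−A): (0.20, 0.55); det(I−A) = 0.3425.
m_2 = (0.20 + 0.55) / 0.3425 = 0.75 / 0.3425 ≈ 2.190.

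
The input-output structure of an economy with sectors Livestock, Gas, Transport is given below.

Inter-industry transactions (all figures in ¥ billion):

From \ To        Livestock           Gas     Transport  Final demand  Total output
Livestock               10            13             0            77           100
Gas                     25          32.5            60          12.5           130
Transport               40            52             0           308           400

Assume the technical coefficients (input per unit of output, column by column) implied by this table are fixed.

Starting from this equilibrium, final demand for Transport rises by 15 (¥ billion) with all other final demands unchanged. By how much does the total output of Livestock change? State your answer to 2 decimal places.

Technical coefficients a_ij = z_ij / X_j:
  a_LL = 10/100 = 0.10, a_GL = 25/100 = 0.25, a_TL = 40/100 = 0.40
  a_LG = 13/130 = 0.10, a_GG = 32.5/130 = 0.25, a_TG = 52/130 = 0.40
  a_LT = 0/400 = 0.00, a_GT = 60/400 = 0.15, a_TT = 0/400 = 0.00
I − A =
  [   0.90    -0.10     0.00]
  [  -0.25     0.75    -0.15]
  [  -0.40    -0.40     1.00]
Cofactors of I−A, C_ij = (−1)^(i+j)·(minor ij) (rows/columns in the sector order above):
  C_11 = (0.75)(1.00) − (-0.15)(-0.40) = 0.6900
  C_12 = −[(-0.25)(1.00) − (-0.15)(-0.40)] = 0.3100
  C_13 = (-0.25)(-0.40) − (0.75)(-0.40) = 0.4000
  C_21 = −[(-0.10)(1.00) − (0.00)(-0.40)] = 0.1000
  C_22 = (0.90)(1.00) − (0.00)(-0.40) = 0.9000
  C_23 = −[(0.90)(-0.40) − (-0.10)(-0.40)] = 0.4000
  C_31 = (-0.10)(-0.15) − (0.00)(0.75) = 0.0150
  C_32 = −[(0.90)(-0.15) − (0.00)(-0.25)] = 0.1350
  C_33 = (0.90)(0.75) − (-0.10)(-0.25) = 0.6500
det(I−A) = Σ_j (I−A)_1j·C_1j = (0.90)(0.6900) + (-0.10)(0.3100) + (0.00)(0.4000) = 0.5900
adj(I−A) = Cᵀ =
  [ 0.6900   0.1000   0.0150]
  [ 0.3100   0.9000   0.1350]
  [ 0.4000   0.4000   0.6500]
(I − A)⁻¹ = adj(I−A) / det(I−A) ≈
  [   1.1695     0.1695     0.0254]
  [   0.5254     1.5254     0.2288]
  [   0.6780     0.6780     1.1017]
Δx = (I − A)⁻¹ Δd with Δd having +15 in the Transport component and 0 elsewhere.
So Δx_L = L_LT · (+15), where L_LT = adj(I−A)_LT / det(I−A) = 0.0150 / 0.5900.
Δx_L = 0.0150 × (+15) / 0.5900 = 0.225 / 0.5900 ≈ 0.38.

Δx_L = 0.38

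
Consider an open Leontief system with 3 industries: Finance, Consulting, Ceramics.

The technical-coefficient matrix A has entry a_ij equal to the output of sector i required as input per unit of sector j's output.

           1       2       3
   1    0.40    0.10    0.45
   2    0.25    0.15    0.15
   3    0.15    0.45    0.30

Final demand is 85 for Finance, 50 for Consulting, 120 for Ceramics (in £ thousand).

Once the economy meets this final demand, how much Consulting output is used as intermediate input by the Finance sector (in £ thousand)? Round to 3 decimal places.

I − A =
  [   0.60    -0.10    -0.45]
  [  -0.25     0.85    -0.15]
  [  -0.15    -0.45     0.70]
Cofactors of I−A, C_ij = (−1)^(i+j)·(minor ij) (rows/columns in the sector order above):
  C_11 = (0.85)(0.70) − (-0.15)(-0.45) = 0.5275
  C_12 = −[(-0.25)(0.70) − (-0.15)(-0.15)] = 0.1975
  C_13 = (-0.25)(-0.45) − (0.85)(-0.15) = 0.2400
  C_21 = −[(-0.10)(0.70) − (-0.45)(-0.45)] = 0.2725
  C_22 = (0.60)(0.70) − (-0.45)(-0.15) = 0.3525
  C_23 = −[(0.60)(-0.45) − (-0.10)(-0.15)] = 0.2850
  C_31 = (-0.10)(-0.15) − (-0.45)(0.85) = 0.3975
  C_32 = −[(0.60)(-0.15) − (-0.45)(-0.25)] = 0.2025
  C_33 = (0.60)(0.85) − (-0.10)(-0.25) = 0.4850
det(I−A) = Σ_j (I−A)_1j·C_1j = (0.60)(0.5275) + (-0.10)(0.1975) + (-0.45)(0.2400) = 0.18875
adj(I−A) = Cᵀ =
  [ 0.5275   0.2725   0.3975]
  [ 0.1975   0.3525   0.2025]
  [ 0.2400   0.2850   0.4850]
(I − A)⁻¹ = adj(I−A) / det(I−A) ≈
  [   2.7947     1.4437     2.1060]
  [   1.0464     1.8675     1.0728]
  [   1.2715     1.5099     2.5695]
First solve x = (I − A)⁻¹ d = adj(I−A)·d / det(I−A); in particular x_1 = (0.5275·85 + 0.2725·50 + 0.3975·120) / 0.18875 = 106.1625 / 0.18875 ≈ 562.45033.
Intermediate flow from 2 to 1: z_21 = a_21 · x_1 = 0.25 × 106.1625 / 0.18875 = 26.540625 / 0.18875 ≈ 140.613.

z_21 = 140.613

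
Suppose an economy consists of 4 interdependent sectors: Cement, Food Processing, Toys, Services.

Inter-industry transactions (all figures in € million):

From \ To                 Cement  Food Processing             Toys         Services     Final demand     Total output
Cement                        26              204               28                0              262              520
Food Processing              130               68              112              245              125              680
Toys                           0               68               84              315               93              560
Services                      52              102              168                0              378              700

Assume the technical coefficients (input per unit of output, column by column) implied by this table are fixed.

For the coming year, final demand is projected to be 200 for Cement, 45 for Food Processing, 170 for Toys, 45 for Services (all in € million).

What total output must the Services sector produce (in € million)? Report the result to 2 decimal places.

x_S = 232.37

Technical coefficients a_ij = z_ij / X_j:
  a_CC = 26/520 = 0.05, a_FC = 130/520 = 0.25, a_TC = 0/520 = 0.00, a_SC = 52/520 = 0.10
  a_CF = 204/680 = 0.30, a_FF = 68/680 = 0.10, a_TF = 68/680 = 0.10, a_SF = 102/680 = 0.15
  a_CT = 28/560 = 0.05, a_FT = 112/560 = 0.20, a_TT = 84/560 = 0.15, a_ST = 168/560 = 0.30
  a_CS = 0/700 = 0.00, a_FS = 245/700 = 0.35, a_TS = 315/700 = 0.45, a_SS = 0/700 = 0.00
I − A =
  [   0.95    -0.30    -0.05     0.00]
  [  -0.25     0.90    -0.20    -0.35]
  [   0.00    -0.10     0.85    -0.45]
  [  -0.10    -0.15    -0.30     1.00]
Compute the cofactors C_ij = (−1)^(i+j)·(3×3 minor ij) of I−A; the adjugate is their transpose:
adj(I−A) = Cᵀ =
  [ 0.554875   0.222875   0.133875   0.138250]
  [ 0.217500   0.677000   0.304000   0.373750]
  [ 0.085875   0.172625   0.719625   0.384250]
  [ 0.113875   0.175625   0.274875   0.642750]
det(I−A) = Σ_j (I−A)_1j·C_1j = (0.95)(0.554875) + (-0.30)(0.217500) + (-0.05)(0.085875) + (0.00)(0.113875) = 0.4575875
(I − A)⁻¹ = adj(I−A) / det(I−A) ≈
  [   1.2126     0.4871     0.2926     0.3021]
  [   0.4753     1.4795     0.6644     0.8168]
  [   0.1877     0.3773     1.5727     0.8397]
  [   0.2489     0.3838     0.6007     1.4046]
x = (I − A)⁻¹ d = adj(I−A)·d / det(I−A), with det(I−A) = 0.4575875:
  x_C = (0.554875·200 + 0.222875·45 + 0.133875·170 + 0.138250·45) / 0.4575875 = 149.984375 / 0.4575875 ≈ 327.77
  x_F = (0.217500·200 + 0.677000·45 + 0.304000·170 + 0.373750·45) / 0.4575875 = 142.46375 / 0.4575875 ≈ 311.34
  x_T = (0.085875·200 + 0.172625·45 + 0.719625·170 + 0.384250·45) / 0.4575875 = 164.570625 / 0.4575875 ≈ 359.65
  x_S = (0.113875·200 + 0.175625·45 + 0.274875·170 + 0.642750·45) / 0.4575875 = 106.330625 / 0.4575875 ≈ 232.37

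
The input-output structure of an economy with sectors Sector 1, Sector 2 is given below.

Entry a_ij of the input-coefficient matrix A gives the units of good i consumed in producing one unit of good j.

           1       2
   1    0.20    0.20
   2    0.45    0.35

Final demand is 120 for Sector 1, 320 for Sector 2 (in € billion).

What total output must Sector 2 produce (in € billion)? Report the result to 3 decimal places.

I − A =
  [   0.80    -0.20]
  [  -0.45     0.65]
det(I−A) = (0.80)(0.65) − (-0.20)(-0.45) = 0.4300
adj(I−A) = [[0.65, 0.20], [0.45, 0.80]]
(I − A)⁻¹ = adj(I−A) / det(I−A) ≈
  [   1.5116     0.4651]
  [   1.0465     1.8605]
x = (I − A)⁻¹ d = adj(I−A)·d / det(I−A), with det(I−A) = 0.4300:
  x_1 = (0.65·120 + 0.20·320) / 0.4300 = 142.00 / 0.4300 ≈ 330.233
  x_2 = (0.45·120 + 0.80·320) / 0.4300 = 310.00 / 0.4300 ≈ 720.930

x_2 = 720.930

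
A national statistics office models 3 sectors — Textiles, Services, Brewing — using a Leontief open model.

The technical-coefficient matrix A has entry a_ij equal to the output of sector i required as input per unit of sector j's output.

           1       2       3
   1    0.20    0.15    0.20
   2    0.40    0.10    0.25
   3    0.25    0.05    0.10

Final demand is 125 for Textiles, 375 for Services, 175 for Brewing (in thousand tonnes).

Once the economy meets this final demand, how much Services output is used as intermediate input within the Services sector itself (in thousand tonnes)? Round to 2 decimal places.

I − A =
  [   0.80    -0.15    -0.20]
  [  -0.40     0.90    -0.25]
  [  -0.25    -0.05     0.90]
Cofactors of I−A, C_ij = (−1)^(i+j)·(minor ij) (rows/columns in the sector order above):
  C_11 = (0.90)(0.90) − (-0.25)(-0.05) = 0.7975
  C_12 = −[(-0.40)(0.90) − (-0.25)(-0.25)] = 0.4225
  C_13 = (-0.40)(-0.05) − (0.90)(-0.25) = 0.2450
  C_21 = −[(-0.15)(0.90) − (-0.20)(-0.05)] = 0.1450
  C_22 = (0.80)(0.90) − (-0.20)(-0.25) = 0.6700
  C_23 = −[(0.80)(-0.05) − (-0.15)(-0.25)] = 0.0775
  C_31 = (-0.15)(-0.25) − (-0.20)(0.90) = 0.2175
  C_32 = −[(0.80)(-0.25) − (-0.20)(-0.40)] = 0.2800
  C_33 = (0.80)(0.90) − (-0.15)(-0.40) = 0.6600
det(I−A) = Σ_j (I−A)_1j·C_1j = (0.80)(0.7975) + (-0.15)(0.4225) + (-0.20)(0.2450) = 0.525625
adj(I−A) = Cᵀ =
  [ 0.7975   0.1450   0.2175]
  [ 0.4225   0.6700   0.2800]
  [ 0.2450   0.0775   0.6600]
(I − A)⁻¹ = adj(I−A) / det(I−A) ≈
  [   1.5172     0.2759     0.4138]
  [   0.8038     1.2747     0.5327]
  [   0.4661     0.1474     1.2556]
First solve x = (I − A)⁻¹ d = adj(I−A)·d / det(I−A); in particular x_2 = (0.4225·125 + 0.6700·375 + 0.2800·175) / 0.525625 = 353.0625 / 0.525625 ≈ 671.7004.
Intermediate flow from 2 to 2: z_22 = a_22 · x_2 = 0.10 × 353.0625 / 0.525625 = 35.30625 / 0.525625 ≈ 67.17.

z_22 = 67.17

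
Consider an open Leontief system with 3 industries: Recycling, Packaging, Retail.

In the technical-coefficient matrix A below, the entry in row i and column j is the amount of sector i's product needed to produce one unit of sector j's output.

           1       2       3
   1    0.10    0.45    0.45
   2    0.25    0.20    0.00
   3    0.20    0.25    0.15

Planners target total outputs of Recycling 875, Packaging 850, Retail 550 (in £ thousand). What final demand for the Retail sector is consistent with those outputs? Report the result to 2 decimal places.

d_3 = 80.00

I − A =
  [   0.90    -0.45    -0.45]
  [  -0.25     0.80     0.00]
  [  -0.20    -0.25     0.85]
d = (I − A) x:
  d_1 = (+0.90)·875 + (-0.45)·850 + (-0.45)·550 = 157.50
  d_2 = (-0.25)·875 + (+0.80)·850 + (+0.00)·550 = 461.25
  d_3 = (-0.20)·875 + (-0.25)·850 + (+0.85)·550 = 80.00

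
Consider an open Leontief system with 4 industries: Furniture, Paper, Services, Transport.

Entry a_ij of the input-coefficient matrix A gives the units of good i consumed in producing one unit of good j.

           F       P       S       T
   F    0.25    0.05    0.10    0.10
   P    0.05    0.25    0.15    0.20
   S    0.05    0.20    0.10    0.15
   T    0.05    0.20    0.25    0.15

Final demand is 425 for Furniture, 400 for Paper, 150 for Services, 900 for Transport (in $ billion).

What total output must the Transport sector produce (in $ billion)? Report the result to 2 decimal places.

x_T = 1613.17

I − A =
  [   0.75    -0.05    -0.10    -0.10]
  [  -0.05     0.75    -0.15    -0.20]
  [  -0.05    -0.20     0.90    -0.15]
  [  -0.05    -0.20    -0.25     0.85]
Compute the cofactors C_ij = (−1)^(i+j)·(3×3 minor ij) of I−A; the adjugate is their transpose:
adj(I−A) = Cᵀ =
  [ 0.469625   0.079375   0.090375   0.089875]
  [ 0.055375   0.534875   0.138875   0.156875]
  [ 0.047500   0.152500   0.440750   0.119250]
  [ 0.054625   0.175375   0.167625   0.476375]
det(I−A) = Σ_j (I−A)_1j·C_1j = (0.75)(0.469625) + (-0.05)(0.055375) + (-0.10)(0.047500) + (-0.10)(0.054625) = 0.3392375
(I − A)⁻¹ = adj(I−A) / det(I−A) ≈
  [   1.3844     0.2340     0.2664     0.2649]
  [   0.1632     1.5767     0.4094     0.4624]
  [   0.1400     0.4495     1.2992     0.3515]
  [   0.1610     0.5170     0.4941     1.4043]
x = (I − A)⁻¹ d = adj(I−A)·d / det(I−A), with det(I−A) = 0.3392375:
  x_F = (0.469625·425 + 0.079375·400 + 0.090375·150 + 0.089875·900) / 0.3392375 = 325.784375 / 0.3392375 ≈ 960.34
  x_P = (0.055375·425 + 0.534875·400 + 0.138875·150 + 0.156875·900) / 0.3392375 = 399.503125 / 0.3392375 ≈ 1177.65
  x_S = (0.047500·425 + 0.152500·400 + 0.440750·150 + 0.119250·900) / 0.3392375 = 254.625 / 0.3392375 ≈ 750.58
  x_T = (0.054625·425 + 0.175375·400 + 0.167625·150 + 0.476375·900) / 0.3392375 = 547.246875 / 0.3392375 ≈ 1613.17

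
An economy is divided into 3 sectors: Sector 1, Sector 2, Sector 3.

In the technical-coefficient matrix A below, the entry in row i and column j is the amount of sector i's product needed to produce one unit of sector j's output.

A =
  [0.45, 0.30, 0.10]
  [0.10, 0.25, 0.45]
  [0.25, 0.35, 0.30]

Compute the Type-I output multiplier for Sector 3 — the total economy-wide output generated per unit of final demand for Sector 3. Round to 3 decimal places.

I − A =
  [   0.55    -0.30    -0.10]
  [  -0.10     0.75    -0.45]
  [  -0.25    -0.35     0.70]
Cofactors of I−A, C_ij = (−1)^(i+j)·(minor ij) (rows/columns in the sector order above):
  C_11 = (0.75)(0.70) − (-0.45)(-0.35) = 0.3675
  C_12 = −[(-0.10)(0.70) − (-0.45)(-0.25)] = 0.1825
  C_13 = (-0.10)(-0.35) − (0.75)(-0.25) = 0.2225
  C_21 = −[(-0.30)(0.70) − (-0.10)(-0.35)] = 0.2450
  C_22 = (0.55)(0.70) − (-0.10)(-0.25) = 0.3600
  C_23 = −[(0.55)(-0.35) − (-0.30)(-0.25)] = 0.2675
  C_31 = (-0.30)(-0.45) − (-0.10)(0.75) = 0.2100
  C_32 = −[(0.55)(-0.45) − (-0.10)(-0.10)] = 0.2575
  C_33 = (0.55)(0.75) − (-0.30)(-0.10) = 0.3825
det(I−A) = Σ_j (I−A)_1j·C_1j = (0.55)(0.3675) + (-0.30)(0.1825) + (-0.10)(0.2225) = 0.125125
adj(I−A) = Cᵀ =
  [ 0.3675   0.2450   0.2100]
  [ 0.1825   0.3600   0.2575]
  [ 0.2225   0.2675   0.3825]
(I − A)⁻¹ = adj(I−A) / det(I−A) ≈
  [   2.9371     1.9580     1.6783]
  [   1.4585     2.8771     2.0579]
  [   1.7782     2.1379     3.0569]
The output multiplier for sector j is the column-j sum of the Leontief inverse (I − A)⁻¹ = adj(I−A) / det(I−A).
Column 3 of adj(I−A): (0.2100, 0.2575, 0.3825); det(I−A) = 0.125125.
m_3 = (0.2100 + 0.2575 + 0.3825) / 0.125125 = 0.85 / 0.125125 ≈ 6.793.

m_3 = 6.793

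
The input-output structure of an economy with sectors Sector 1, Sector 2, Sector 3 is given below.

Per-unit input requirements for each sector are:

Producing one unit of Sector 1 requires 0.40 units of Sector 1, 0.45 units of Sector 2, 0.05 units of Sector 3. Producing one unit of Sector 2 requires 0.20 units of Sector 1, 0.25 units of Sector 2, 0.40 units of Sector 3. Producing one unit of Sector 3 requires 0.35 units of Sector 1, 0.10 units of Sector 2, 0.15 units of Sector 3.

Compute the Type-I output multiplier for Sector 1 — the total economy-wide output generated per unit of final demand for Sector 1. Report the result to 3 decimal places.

m_1 = 5.869

I − A =
  [   0.60    -0.20    -0.35]
  [  -0.45     0.75    -0.10]
  [  -0.05    -0.40     0.85]
Cofactors of I−A, C_ij = (−1)^(i+j)·(minor ij) (rows/columns in the sector order above):
  C_11 = (0.75)(0.85) − (-0.10)(-0.40) = 0.5975
  C_12 = −[(-0.45)(0.85) − (-0.10)(-0.05)] = 0.3875
  C_13 = (-0.45)(-0.40) − (0.75)(-0.05) = 0.2175
  C_21 = −[(-0.20)(0.85) − (-0.35)(-0.40)] = 0.3100
  C_22 = (0.60)(0.85) − (-0.35)(-0.05) = 0.4925
  C_23 = −[(0.60)(-0.40) − (-0.20)(-0.05)] = 0.2500
  C_31 = (-0.20)(-0.10) − (-0.35)(0.75) = 0.2825
  C_32 = −[(0.60)(-0.10) − (-0.35)(-0.45)] = 0.2175
  C_33 = (0.60)(0.75) − (-0.20)(-0.45) = 0.3600
det(I−A) = Σ_j (I−A)_1j·C_1j = (0.60)(0.5975) + (-0.20)(0.3875) + (-0.35)(0.2175) = 0.204875
adj(I−A) = Cᵀ =
  [ 0.5975   0.3100   0.2825]
  [ 0.3875   0.4925   0.2175]
  [ 0.2175   0.2500   0.3600]
(I − A)⁻¹ = adj(I−A) / det(I−A) ≈
  [   2.9164     1.5131     1.3789]
  [   1.8914     2.4039     1.0616]
  [   1.0616     1.2203     1.7572]
The output multiplier for sector j is the column-j sum of the Leontief inverse (I − A)⁻¹ = adj(I−A) / det(I−A).
Column 1 of adj(I−A): (0.5975, 0.3875, 0.2175); det(I−A) = 0.204875.
m_1 = (0.5975 + 0.3875 + 0.2175) / 0.204875 = 1.2025 / 0.204875 ≈ 5.869.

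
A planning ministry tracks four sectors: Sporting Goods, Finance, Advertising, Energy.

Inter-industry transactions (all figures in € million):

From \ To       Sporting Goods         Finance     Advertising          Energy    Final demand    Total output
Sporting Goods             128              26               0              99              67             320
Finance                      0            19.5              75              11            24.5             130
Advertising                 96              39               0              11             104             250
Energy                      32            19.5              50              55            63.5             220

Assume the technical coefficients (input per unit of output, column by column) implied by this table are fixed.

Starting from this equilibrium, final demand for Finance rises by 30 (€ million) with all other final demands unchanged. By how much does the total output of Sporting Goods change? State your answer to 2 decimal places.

Technical coefficients a_ij = z_ij / X_j:
  a_11 = 128/320 = 0.40, a_21 = 0/320 = 0.00, a_31 = 96/320 = 0.30, a_41 = 32/320 = 0.10
  a_12 = 26/130 = 0.20, a_22 = 19.5/130 = 0.15, a_32 = 39/130 = 0.30, a_42 = 19.5/130 = 0.15
  a_13 = 0/250 = 0.00, a_23 = 75/250 = 0.30, a_33 = 0/250 = 0.00, a_43 = 50/250 = 0.20
  a_14 = 99/220 = 0.45, a_24 = 11/220 = 0.05, a_34 = 11/220 = 0.05, a_44 = 55/220 = 0.25
I − A =
  [   0.60    -0.20     0.00    -0.45]
  [   0.00     0.85    -0.30    -0.05]
  [  -0.30    -0.30     1.00    -0.05]
  [  -0.10    -0.15    -0.20     0.75]
Compute the cofactors C_ij = (−1)^(i+j)·(3×3 minor ij) of I−A; the adjugate is their transpose:
adj(I−A) = Cᵀ =
  [ 0.54875   0.24250   0.14375   0.35500]
  [ 0.07700   0.37200   0.12750   0.07950]
  [ 0.19475   0.19225   0.33875   0.15225]
  [ 0.14050   0.15800   0.13500   0.43800]
det(I−A) = Σ_j (I−A)_1j·C_1j = (0.60)(0.54875) + (-0.20)(0.07700) + (0.00)(0.19475) + (-0.45)(0.14050) = 0.250625
(I − A)⁻¹ = adj(I−A) / det(I−A) ≈
  [   2.1895     0.9676     0.5736     1.4165]
  [   0.3072     1.4843     0.5087     0.3172]
  [   0.7771     0.7671     1.3516     0.6075]
  [   0.5606     0.6304     0.5387     1.7476]
Δx = (I − A)⁻¹ Δd with Δd having +30 in the Finance component and 0 elsewhere.
So Δx_1 = L_12 · (+30), where L_12 = adj(I−A)_12 / det(I−A) = 0.24250 / 0.250625.
Δx_1 = 0.24250 × (+30) / 0.250625 = 7.275 / 0.250625 ≈ 29.03.

Δx_1 = 29.03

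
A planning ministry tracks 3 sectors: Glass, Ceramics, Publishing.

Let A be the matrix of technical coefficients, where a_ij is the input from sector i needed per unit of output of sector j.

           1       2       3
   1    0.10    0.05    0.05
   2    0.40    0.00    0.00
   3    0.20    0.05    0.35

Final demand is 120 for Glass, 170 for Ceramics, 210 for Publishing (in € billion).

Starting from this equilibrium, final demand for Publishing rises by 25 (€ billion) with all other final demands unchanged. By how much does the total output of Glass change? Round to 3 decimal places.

I − A =
  [   0.90    -0.05    -0.05]
  [  -0.40     1.00     0.00]
  [  -0.20    -0.05     0.65]
Cofactors of I−A, C_ij = (−1)^(i+j)·(minor ij) (rows/columns in the sector order above):
  C_11 = (1.00)(0.65) − (0.00)(-0.05) = 0.6500
  C_12 = −[(-0.40)(0.65) − (0.00)(-0.20)] = 0.2600
  C_13 = (-0.40)(-0.05) − (1.00)(-0.20) = 0.2200
  C_21 = −[(-0.05)(0.65) − (-0.05)(-0.05)] = 0.0350
  C_22 = (0.90)(0.65) − (-0.05)(-0.20) = 0.5750
  C_23 = −[(0.90)(-0.05) − (-0.05)(-0.20)] = 0.0550
  C_31 = (-0.05)(0.00) − (-0.05)(1.00) = 0.0500
  C_32 = −[(0.90)(0.00) − (-0.05)(-0.40)] = 0.0200
  C_33 = (0.90)(1.00) − (-0.05)(-0.40) = 0.8800
det(I−A) = Σ_j (I−A)_1j·C_1j = (0.90)(0.6500) + (-0.05)(0.2600) + (-0.05)(0.2200) = 0.5610
adj(I−A) = Cᵀ =
  [ 0.6500   0.0350   0.0500]
  [ 0.2600   0.5750   0.0200]
  [ 0.2200   0.0550   0.8800]
(I − A)⁻¹ = adj(I−A) / det(I−A) ≈
  [   1.1586     0.0624     0.0891]
  [   0.4635     1.0250     0.0357]
  [   0.3922     0.0980     1.5686]
Δx = (I − A)⁻¹ Δd with Δd having +25 in the Publishing component and 0 elsewhere.
So Δx_1 = L_13 · (+25), where L_13 = adj(I−A)_13 / det(I−A) = 0.0500 / 0.5610.
Δx_1 = 0.0500 × (+25) / 0.5610 = 1.25 / 0.5610 ≈ 2.228.

Δx_1 = 2.228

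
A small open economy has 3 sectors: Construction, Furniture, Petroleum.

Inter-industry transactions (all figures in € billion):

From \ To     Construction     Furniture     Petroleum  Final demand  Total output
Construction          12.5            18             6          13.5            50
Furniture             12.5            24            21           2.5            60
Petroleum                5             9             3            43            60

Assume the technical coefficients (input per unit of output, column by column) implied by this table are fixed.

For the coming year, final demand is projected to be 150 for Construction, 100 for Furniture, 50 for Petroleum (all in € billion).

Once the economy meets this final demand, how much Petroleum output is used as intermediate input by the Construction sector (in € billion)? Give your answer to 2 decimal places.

Technical coefficients a_ij = z_ij / X_j:
  a_11 = 12.5/50 = 0.25, a_21 = 12.5/50 = 0.25, a_31 = 5/50 = 0.10
  a_12 = 18/60 = 0.30, a_22 = 24/60 = 0.40, a_32 = 9/60 = 0.15
  a_13 = 6/60 = 0.10, a_23 = 21/60 = 0.35, a_33 = 3/60 = 0.05
I − A =
  [   0.75    -0.30    -0.10]
  [  -0.25     0.60    -0.35]
  [  -0.10    -0.15     0.95]
Cofactors of I−A, C_ij = (−1)^(i+j)·(minor ij) (rows/columns in the sector order above):
  C_11 = (0.60)(0.95) − (-0.35)(-0.15) = 0.5175
  C_12 = −[(-0.25)(0.95) − (-0.35)(-0.10)] = 0.2725
  C_13 = (-0.25)(-0.15) − (0.60)(-0.10) = 0.0975
  C_21 = −[(-0.30)(0.95) − (-0.10)(-0.15)] = 0.3000
  C_22 = (0.75)(0.95) − (-0.10)(-0.10) = 0.7025
  C_23 = −[(0.75)(-0.15) − (-0.30)(-0.10)] = 0.1425
  C_31 = (-0.30)(-0.35) − (-0.10)(0.60) = 0.1650
  C_32 = −[(0.75)(-0.35) − (-0.10)(-0.25)] = 0.2875
  C_33 = (0.75)(0.60) − (-0.30)(-0.25) = 0.3750
det(I−A) = Σ_j (I−A)_1j·C_1j = (0.75)(0.5175) + (-0.30)(0.2725) + (-0.10)(0.0975) = 0.296625
adj(I−A) = Cᵀ =
  [ 0.5175   0.3000   0.1650]
  [ 0.2725   0.7025   0.2875]
  [ 0.0975   0.1425   0.3750]
(I − A)⁻¹ = adj(I−A) / det(I−A) ≈
  [   1.7446     1.0114     0.5563]
  [   0.9187     2.3683     0.9692]
  [   0.3287     0.4804     1.2642]
First solve x = (I − A)⁻¹ d = adj(I−A)·d / det(I−A); in particular x_1 = (0.5175·150 + 0.3000·100 + 0.1650·50) / 0.296625 = 115.875 / 0.296625 ≈ 390.6448.
Intermediate flow from 3 to 1: z_31 = a_31 · x_1 = 0.10 × 115.875 / 0.296625 = 11.5875 / 0.296625 ≈ 39.06.

z_31 = 39.06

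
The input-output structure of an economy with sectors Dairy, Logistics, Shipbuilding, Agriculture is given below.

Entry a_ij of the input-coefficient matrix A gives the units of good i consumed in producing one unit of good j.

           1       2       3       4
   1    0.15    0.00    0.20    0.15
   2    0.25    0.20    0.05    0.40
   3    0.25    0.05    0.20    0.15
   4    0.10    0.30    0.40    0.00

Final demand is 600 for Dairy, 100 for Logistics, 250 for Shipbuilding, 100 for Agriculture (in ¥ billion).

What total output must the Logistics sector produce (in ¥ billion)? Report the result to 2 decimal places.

x_2 = 917.52

I − A =
  [   0.85     0.00    -0.20    -0.15]
  [  -0.25     0.80    -0.05    -0.40]
  [  -0.25    -0.05     0.80    -0.15]
  [  -0.10    -0.30    -0.40     1.00]
Compute the cofactors C_ij = (−1)^(i+j)·(3×3 minor ij) of I−A; the adjugate is their transpose:
adj(I−A) = Cᵀ =
  [ 0.483250   0.058000   0.186250   0.123625]
  [ 0.270250   0.549000   0.250750   0.297750]
  [ 0.207750   0.091250   0.554750   0.150875]
  [ 0.212500   0.207000   0.315750   0.499375]
det(I−A) = Σ_j (I−A)_1j·C_1j = (0.85)(0.483250) + (0.00)(0.270250) + (-0.20)(0.207750) + (-0.15)(0.212500) = 0.3373375
(I − A)⁻¹ = adj(I−A) / det(I−A) ≈
  [   1.4325     0.1719     0.5521     0.3665]
  [   0.8011     1.6275     0.7433     0.8826]
  [   0.6159     0.2705     1.6445     0.4473]
  [   0.6299     0.6136     0.9360     1.4803]
x = (I − A)⁻¹ d = adj(I−A)·d / det(I−A), with det(I−A) = 0.3373375:
  x_1 = (0.483250·600 + 0.058000·100 + 0.186250·250 + 0.123625·100) / 0.3373375 = 354.675 / 0.3373375 ≈ 1051.40
  x_2 = (0.270250·600 + 0.549000·100 + 0.250750·250 + 0.297750·100) / 0.3373375 = 309.5125 / 0.3373375 ≈ 917.52
  x_3 = (0.207750·600 + 0.091250·100 + 0.554750·250 + 0.150875·100) / 0.3373375 = 287.55 / 0.3373375 ≈ 852.41
  x_4 = (0.212500·600 + 0.207000·100 + 0.315750·250 + 0.499375·100) / 0.3373375 = 277.075 / 0.3373375 ≈ 821.36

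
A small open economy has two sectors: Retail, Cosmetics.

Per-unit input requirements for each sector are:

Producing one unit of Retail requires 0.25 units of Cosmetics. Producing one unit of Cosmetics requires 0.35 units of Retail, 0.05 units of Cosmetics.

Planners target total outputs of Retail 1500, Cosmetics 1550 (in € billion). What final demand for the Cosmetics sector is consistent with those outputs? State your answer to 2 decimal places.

d_C = 1097.50

I − A =
  [   1.00    -0.35]
  [  -0.25     0.95]
d = (I − A) x:
  d_R = (+1.00)·1500 + (-0.35)·1550 = 957.50
  d_C = (-0.25)·1500 + (+0.95)·1550 = 1097.50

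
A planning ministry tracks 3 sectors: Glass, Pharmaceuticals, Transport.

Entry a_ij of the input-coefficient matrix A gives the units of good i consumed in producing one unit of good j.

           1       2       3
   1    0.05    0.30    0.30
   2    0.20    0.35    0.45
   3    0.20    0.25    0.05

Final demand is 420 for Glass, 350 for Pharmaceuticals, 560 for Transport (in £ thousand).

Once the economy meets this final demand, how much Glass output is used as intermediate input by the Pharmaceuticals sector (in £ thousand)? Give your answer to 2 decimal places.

z_12 = 601.73

I − A =
  [   0.95    -0.30    -0.30]
  [  -0.20     0.65    -0.45]
  [  -0.20    -0.25     0.95]
Cofactors of I−A, C_ij = (−1)^(i+j)·(minor ij) (rows/columns in the sector order above):
  C_11 = (0.65)(0.95) − (-0.45)(-0.25) = 0.5050
  C_12 = −[(-0.20)(0.95) − (-0.45)(-0.20)] = 0.2800
  C_13 = (-0.20)(-0.25) − (0.65)(-0.20) = 0.1800
  C_21 = −[(-0.30)(0.95) − (-0.30)(-0.25)] = 0.3600
  C_22 = (0.95)(0.95) − (-0.30)(-0.20) = 0.8425
  C_23 = −[(0.95)(-0.25) − (-0.30)(-0.20)] = 0.2975
  C_31 = (-0.30)(-0.45) − (-0.30)(0.65) = 0.3300
  C_32 = −[(0.95)(-0.45) − (-0.30)(-0.20)] = 0.4875
  C_33 = (0.95)(0.65) − (-0.30)(-0.20) = 0.5575
det(I−A) = Σ_j (I−A)_1j·C_1j = (0.95)(0.5050) + (-0.30)(0.2800) + (-0.30)(0.1800) = 0.34175
adj(I−A) = Cᵀ =
  [ 0.5050   0.3600   0.3300]
  [ 0.2800   0.8425   0.4875]
  [ 0.1800   0.2975   0.5575]
(I − A)⁻¹ = adj(I−A) / det(I−A) ≈
  [   1.4777     1.0534     0.9656]
  [   0.8193     2.4653     1.4265]
  [   0.5267     0.8705     1.6313]
First solve x = (I − A)⁻¹ d = adj(I−A)·d / det(I−A); in particular x_2 = (0.2800·420 + 0.8425·350 + 0.4875·560) / 0.34175 = 685.475 / 0.34175 ≈ 2005.7791.
Intermediate flow from 1 to 2: z_12 = a_12 · x_2 = 0.30 × 685.475 / 0.34175 = 205.6425 / 0.34175 ≈ 601.73.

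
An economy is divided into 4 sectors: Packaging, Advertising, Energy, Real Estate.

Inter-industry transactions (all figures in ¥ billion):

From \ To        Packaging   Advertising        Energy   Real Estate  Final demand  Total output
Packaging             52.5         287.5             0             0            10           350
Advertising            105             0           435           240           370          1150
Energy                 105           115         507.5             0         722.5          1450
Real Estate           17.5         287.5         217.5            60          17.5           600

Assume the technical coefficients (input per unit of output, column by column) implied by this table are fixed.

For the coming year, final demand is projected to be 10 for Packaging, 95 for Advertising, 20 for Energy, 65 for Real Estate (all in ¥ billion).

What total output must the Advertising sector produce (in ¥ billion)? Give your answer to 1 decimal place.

Technical coefficients a_ij = z_ij / X_j:
  a_11 = 52.5/350 = 0.15, a_21 = 105/350 = 0.30, a_31 = 105/350 = 0.30, a_41 = 17.5/350 = 0.05
  a_12 = 287.5/1150 = 0.25, a_22 = 0/1150 = 0.00, a_32 = 115/1150 = 0.10, a_42 = 287.5/1150 = 0.25
  a_13 = 0/1450 = 0.00, a_23 = 435/1450 = 0.30, a_33 = 507.5/1450 = 0.35, a_43 = 217.5/1450 = 0.15
  a_14 = 0/600 = 0.00, a_24 = 240/600 = 0.40, a_34 = 0/600 = 0.00, a_44 = 60/600 = 0.10
I − A =
  [   0.85    -0.25     0.00     0.00]
  [  -0.30     1.00    -0.30    -0.40]
  [  -0.30    -0.10     0.65     0.00]
  [  -0.05    -0.25    -0.15     0.90]
Compute the cofactors C_ij = (−1)^(i+j)·(3×3 minor ij) of I−A; the adjugate is their transpose:
adj(I−A) = Cᵀ =
  [ 0.48700   0.14625   0.08250   0.06500]
  [ 0.28750   0.49725   0.28050   0.22100]
  [ 0.26900   0.14400   0.60750   0.06400]
  [ 0.15175   0.17025   0.18375   0.45575]
det(I−A) = Σ_j (I−A)_1j·C_1j = (0.85)(0.48700) + (-0.25)(0.28750) + (0.00)(0.26900) + (0.00)(0.15175) = 0.342075
(I − A)⁻¹ = adj(I−A) / det(I−A) ≈
  [   1.4237     0.4275     0.2412     0.1900]
  [   0.8405     1.4536     0.8200     0.6461]
  [   0.7864     0.4210     1.7759     0.1871]
  [   0.4436     0.4977     0.5372     1.3323]
x = (I − A)⁻¹ d = adj(I−A)·d / det(I−A), with det(I−A) = 0.342075:
  x_1 = (0.48700·10 + 0.14625·95 + 0.08250·20 + 0.06500·65) / 0.342075 = 24.63875 / 0.342075 ≈ 72.0
  x_2 = (0.28750·10 + 0.49725·95 + 0.28050·20 + 0.22100·65) / 0.342075 = 70.08875 / 0.342075 ≈ 204.9
  x_3 = (0.26900·10 + 0.14400·95 + 0.60750·20 + 0.06400·65) / 0.342075 = 32.68 / 0.342075 ≈ 95.5
  x_4 = (0.15175·10 + 0.17025·95 + 0.18375·20 + 0.45575·65) / 0.342075 = 50.99 / 0.342075 ≈ 149.1

x_2 = 204.9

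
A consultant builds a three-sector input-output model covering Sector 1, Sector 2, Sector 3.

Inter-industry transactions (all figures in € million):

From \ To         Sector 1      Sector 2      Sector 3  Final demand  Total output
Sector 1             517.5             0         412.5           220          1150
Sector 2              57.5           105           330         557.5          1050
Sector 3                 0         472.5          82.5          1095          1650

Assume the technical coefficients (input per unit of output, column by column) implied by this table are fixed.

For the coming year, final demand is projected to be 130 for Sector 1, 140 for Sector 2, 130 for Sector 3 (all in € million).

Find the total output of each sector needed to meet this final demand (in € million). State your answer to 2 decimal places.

x_1 = 347.97, x_2 = 229.45, x_3 = 245.53

Technical coefficients a_ij = z_ij / X_j:
  a_11 = 517.5/1150 = 0.45, a_21 = 57.5/1150 = 0.05, a_31 = 0/1150 = 0.00
  a_12 = 0/1050 = 0.00, a_22 = 105/1050 = 0.10, a_32 = 472.5/1050 = 0.45
  a_13 = 412.5/1650 = 0.25, a_23 = 330/1650 = 0.20, a_33 = 82.5/1650 = 0.05
I − A =
  [   0.55     0.00    -0.25]
  [  -0.05     0.90    -0.20]
  [   0.00    -0.45     0.95]
Cofactors of I−A, C_ij = (−1)^(i+j)·(minor ij) (rows/columns in the sector order above):
  C_11 = (0.90)(0.95) − (-0.20)(-0.45) = 0.7650
  C_12 = −[(-0.05)(0.95) − (-0.20)(0.00)] = 0.0475
  C_13 = (-0.05)(-0.45) − (0.90)(0.00) = 0.0225
  C_21 = −[(0.00)(0.95) − (-0.25)(-0.45)] = 0.1125
  C_22 = (0.55)(0.95) − (-0.25)(0.00) = 0.5225
  C_23 = −[(0.55)(-0.45) − (0.00)(0.00)] = 0.2475
  C_31 = (0.00)(-0.20) − (-0.25)(0.90) = 0.2250
  C_32 = −[(0.55)(-0.20) − (-0.25)(-0.05)] = 0.1225
  C_33 = (0.55)(0.90) − (0.00)(-0.05) = 0.4950
det(I−A) = Σ_j (I−A)_1j·C_1j = (0.55)(0.7650) + (0.00)(0.0475) + (-0.25)(0.0225) = 0.415125
adj(I−A) = Cᵀ =
  [ 0.7650   0.1125   0.2250]
  [ 0.0475   0.5225   0.1225]
  [ 0.0225   0.2475   0.4950]
(I − A)⁻¹ = adj(I−A) / det(I−A) ≈
  [   1.8428     0.2710     0.5420]
  [   0.1144     1.2587     0.2951]
  [   0.0542     0.5962     1.1924]
x = (I − A)⁻¹ d = adj(I−A)·d / det(I−A), with det(I−A) = 0.415125:
  x_1 = (0.7650·130 + 0.1125·140 + 0.2250·130) / 0.415125 = 144.45 / 0.415125 ≈ 347.97
  x_2 = (0.0475·130 + 0.5225·140 + 0.1225·130) / 0.415125 = 95.25 / 0.415125 ≈ 229.45
  x_3 = (0.0225·130 + 0.2475·140 + 0.4950·130) / 0.415125 = 101.925 / 0.415125 ≈ 245.53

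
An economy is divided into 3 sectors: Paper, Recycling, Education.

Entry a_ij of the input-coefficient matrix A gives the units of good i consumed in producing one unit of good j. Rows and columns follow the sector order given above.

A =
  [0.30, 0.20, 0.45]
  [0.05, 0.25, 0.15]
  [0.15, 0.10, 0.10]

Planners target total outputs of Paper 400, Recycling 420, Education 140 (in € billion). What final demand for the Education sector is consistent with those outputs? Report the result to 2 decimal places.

d_3 = 24.00

I − A =
  [   0.70    -0.20    -0.45]
  [  -0.05     0.75    -0.15]
  [  -0.15    -0.10     0.90]
d = (I − A) x:
  d_1 = (+0.70)·400 + (-0.20)·420 + (-0.45)·140 = 133.00
  d_2 = (-0.05)·400 + (+0.75)·420 + (-0.15)·140 = 274.00
  d_3 = (-0.15)·400 + (-0.10)·420 + (+0.90)·140 = 24.00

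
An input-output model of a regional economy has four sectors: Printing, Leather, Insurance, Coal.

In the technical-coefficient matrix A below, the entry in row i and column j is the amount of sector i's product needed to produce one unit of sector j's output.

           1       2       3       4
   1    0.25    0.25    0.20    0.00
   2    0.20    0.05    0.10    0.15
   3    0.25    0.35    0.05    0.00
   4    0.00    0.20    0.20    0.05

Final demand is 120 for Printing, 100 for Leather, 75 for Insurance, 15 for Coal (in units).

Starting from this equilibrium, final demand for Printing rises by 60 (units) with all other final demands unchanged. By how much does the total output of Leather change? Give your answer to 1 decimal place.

Δx_2 = 26.5

I − A =
  [   0.75    -0.25    -0.20     0.00]
  [  -0.20     0.95    -0.10    -0.15]
  [  -0.25    -0.35     0.95     0.00]
  [   0.00    -0.20    -0.20     0.95]
Compute the cofactors C_ij = (−1)^(i+j)·(3×3 minor ij) of I−A; the adjugate is their transpose:
adj(I−A) = Cᵀ =
  [ 0.785125   0.292125   0.205750   0.046125]
  [ 0.211750   0.629375   0.131750   0.099375]
  [ 0.284625   0.308750   0.606875   0.048750]
  [ 0.104500   0.197500   0.155500   0.535375]
det(I−A) = Σ_j (I−A)_1j·C_1j = (0.75)(0.785125) + (-0.25)(0.211750) + (-0.20)(0.284625) + (0.00)(0.104500) = 0.47898125
(I − A)⁻¹ = adj(I−A) / det(I−A) ≈
  [   1.6392     0.6099     0.4296     0.0963]
  [   0.4421     1.3140     0.2751     0.2075]
  [   0.5942     0.6446     1.2670     0.1018]
  [   0.2182     0.4123     0.3246     1.1177]
Δx = (I − A)⁻¹ Δd with Δd having +60 in the Printing component and 0 elsewhere.
So Δx_2 = L_21 · (+60), where L_21 = adj(I−A)_21 / det(I−A) = 0.211750 / 0.47898125.
Δx_2 = 0.211750 × (+60) / 0.47898125 = 12.705 / 0.47898125 ≈ 26.5.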